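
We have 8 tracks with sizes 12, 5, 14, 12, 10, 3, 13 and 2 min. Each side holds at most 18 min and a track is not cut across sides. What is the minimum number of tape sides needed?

Total = 14 + 13 + 12 + 12 + 10 + 5 + 3 + 2 = 71 min.
Lower bound: ⌈71/18⌉ = 4 tape sides.
Also, 5 tracks each exceed 9 min, and no two of those can share a side, so at least 5 tape sides are needed.
A packing using 5 tape sides:
  side 1: 14 + 3 = 17
  side 2: 13 + 5 = 18
  side 3: 12 + 2 = 14
  side 4: 12 = 12
  side 5: 10 = 10
This matches the lower bound, so 5 is optimal.

5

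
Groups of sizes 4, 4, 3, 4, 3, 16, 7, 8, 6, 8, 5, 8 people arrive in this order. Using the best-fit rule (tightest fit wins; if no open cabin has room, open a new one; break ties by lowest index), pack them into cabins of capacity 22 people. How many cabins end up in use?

4

  4 → cabin 1 (new)  [load 4/22]
  4 → cabin 1  [load 8/22]
  3 → cabin 1  [load 11/22]
  4 → cabin 1  [load 15/22]
  3 → cabin 1  [load 18/22]
  16 → cabin 2 (new)  [load 16/22]
  7 → cabin 3 (new)  [load 7/22]
  8 → cabin 3  [load 15/22]
  6 → cabin 2  [load 22/22]
  8 → cabin 4 (new)  [load 8/22]
  5 → cabin 3  [load 20/22]
  8 → cabin 4  [load 16/22]
4 cabins opened.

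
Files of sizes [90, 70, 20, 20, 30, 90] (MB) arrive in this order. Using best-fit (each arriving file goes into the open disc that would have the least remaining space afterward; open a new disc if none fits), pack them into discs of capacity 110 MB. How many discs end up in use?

4

  90 → disc 1 (new)  [load 90/110]
  70 → disc 2 (new)  [load 70/110]
  20 → disc 1  [load 110/110]
  20 → disc 2  [load 90/110]
  30 → disc 3 (new)  [load 30/110]
  90 → disc 4 (new)  [load 90/110]
4 discs opened.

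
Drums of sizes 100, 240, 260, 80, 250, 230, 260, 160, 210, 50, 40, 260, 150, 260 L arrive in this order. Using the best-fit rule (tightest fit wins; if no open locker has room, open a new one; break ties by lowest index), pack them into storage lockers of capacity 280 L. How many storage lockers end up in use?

11

  100 → locker 1 (new)  [load 100/280]
  240 → locker 2 (new)  [load 240/280]
  260 → locker 3 (new)  [load 260/280]
  80 → locker 1  [load 180/280]
  250 → locker 4 (new)  [load 250/280]
  230 → locker 5 (new)  [load 230/280]
  260 → locker 6 (new)  [load 260/280]
  160 → locker 7 (new)  [load 160/280]
  210 → locker 8 (new)  [load 210/280]
  50 → locker 5  [load 280/280]
  40 → locker 2  [load 280/280]
  260 → locker 9 (new)  [load 260/280]
  150 → locker 10 (new)  [load 150/280]
  260 → locker 11 (new)  [load 260/280]
11 storage lockers opened.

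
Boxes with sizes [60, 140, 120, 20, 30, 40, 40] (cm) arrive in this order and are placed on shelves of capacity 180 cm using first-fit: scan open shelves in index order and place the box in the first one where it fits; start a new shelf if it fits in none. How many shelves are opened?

3

  60 → shelf 1 (new)  [load 60/180]
  140 → shelf 2 (new)  [load 140/180]
  120 → shelf 1  [load 180/180]
  20 → shelf 2  [load 160/180]
  30 → shelf 3 (new)  [load 30/180]
  40 → shelf 3  [load 70/180]
  40 → shelf 3  [load 110/180]
3 shelves opened.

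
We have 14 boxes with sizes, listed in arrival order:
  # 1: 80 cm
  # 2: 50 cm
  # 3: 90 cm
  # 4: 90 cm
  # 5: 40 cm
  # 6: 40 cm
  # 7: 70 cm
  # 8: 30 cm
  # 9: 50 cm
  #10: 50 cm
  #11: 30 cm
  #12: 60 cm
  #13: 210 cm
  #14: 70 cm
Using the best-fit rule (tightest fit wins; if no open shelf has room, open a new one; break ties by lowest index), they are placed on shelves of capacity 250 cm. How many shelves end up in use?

5

  80 → shelf 1 (new)  [load 80/250]
  50 → shelf 1  [load 130/250]
  90 → shelf 1  [load 220/250]
  90 → shelf 2 (new)  [load 90/250]
  40 → shelf 2  [load 130/250]
  40 → shelf 2  [load 170/250]
  70 → shelf 2  [load 240/250]
  30 → shelf 1  [load 250/250]
  50 → shelf 3 (new)  [load 50/250]
  50 → shelf 3  [load 100/250]
  30 → shelf 3  [load 130/250]
  60 → shelf 3  [load 190/250]
  210 → shelf 4 (new)  [load 210/250]
  70 → shelf 5 (new)  [load 70/250]
5 shelves opened.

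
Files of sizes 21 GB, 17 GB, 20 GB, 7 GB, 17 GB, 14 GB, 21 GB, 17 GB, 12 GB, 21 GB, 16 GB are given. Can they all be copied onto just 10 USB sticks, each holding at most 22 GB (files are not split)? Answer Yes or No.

A valid assignment using 10 USB sticks:
  USB stick 1: 21 = 21
  USB stick 2: 21 = 21
  USB stick 3: 21 = 21
  USB stick 4: 20 = 20
  USB stick 5: 17 = 17
  USB stick 6: 17 = 17
  USB stick 7: 17 = 17
  USB stick 8: 16 = 16
  USB stick 9: 14 + 7 = 21
  USB stick 10: 12 = 12
Every load is within 22 GB, so 10 USB sticks suffice.

Yes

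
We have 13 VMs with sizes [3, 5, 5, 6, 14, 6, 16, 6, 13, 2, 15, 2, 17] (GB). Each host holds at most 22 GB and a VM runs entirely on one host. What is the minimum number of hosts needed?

Total = 17 + 16 + 15 + 14 + 13 + 6 + 6 + 6 + 5 + 5 + 3 + 2 + 2 = 110 GB.
Lower bound: ⌈110/22⌉ = 5 hosts.
A packing using 5 hosts:
  host 1: 17 + 5 = 22
  host 2: 16 + 6 = 22
  host 3: 15 + 5 + 2 = 22
  host 4: 14 + 6 + 2 = 22
  host 5: 13 + 6 + 3 = 22
This matches the lower bound, so 5 is optimal.

5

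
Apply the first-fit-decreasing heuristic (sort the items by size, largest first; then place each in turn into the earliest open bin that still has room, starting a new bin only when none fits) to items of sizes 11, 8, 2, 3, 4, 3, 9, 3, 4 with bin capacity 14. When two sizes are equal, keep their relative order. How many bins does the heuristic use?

4

Sorted descending: 11, 9, 8, 4, 4, 3, 3, 3, 2.
  11 → bin 1 (new)  [load 11/14]
  9 → bin 2 (new)  [load 9/14]
  8 → bin 3 (new)  [load 8/14]
  4 → bin 2  [load 13/14]
  4 → bin 3  [load 12/14]
  3 → bin 1  [load 14/14]
  3 → bin 4 (new)  [load 3/14]
  3 → bin 4  [load 6/14]
  2 → bin 3  [load 14/14]
4 bins opened.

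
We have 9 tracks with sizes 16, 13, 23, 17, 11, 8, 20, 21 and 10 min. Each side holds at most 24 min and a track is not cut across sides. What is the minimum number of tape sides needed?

Total = 23 + 21 + 20 + 17 + 16 + 13 + 11 + 10 + 8 = 139 min.
Lower bound: ⌈139/24⌉ = 6 tape sides.
A packing using 7 tape sides:
  side 1: 23 = 23
  side 2: 21 = 21
  side 3: 20 = 20
  side 4: 17 = 17
  side 5: 16 + 8 = 24
  side 6: 13 + 11 = 24
  side 7: 10 = 10
No arrangement into 6 tape sides stays within capacity, so 7 is optimal.

7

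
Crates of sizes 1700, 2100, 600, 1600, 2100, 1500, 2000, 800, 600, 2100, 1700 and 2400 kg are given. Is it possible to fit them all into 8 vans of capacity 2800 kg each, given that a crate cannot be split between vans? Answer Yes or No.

No

Total = 19200 kg; ⌈19200/2800⌉ = 7.
9 crates each exceed half the capacity and cannot share a van, forcing at least 9 vans.
At least 9 vans are required, but only 8 are allowed.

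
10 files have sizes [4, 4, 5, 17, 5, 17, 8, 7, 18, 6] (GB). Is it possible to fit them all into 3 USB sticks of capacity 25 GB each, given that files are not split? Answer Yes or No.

Total = 91 GB; ⌈91/25⌉ = 4.
At least 4 USB sticks are required, but only 3 are allowed.

No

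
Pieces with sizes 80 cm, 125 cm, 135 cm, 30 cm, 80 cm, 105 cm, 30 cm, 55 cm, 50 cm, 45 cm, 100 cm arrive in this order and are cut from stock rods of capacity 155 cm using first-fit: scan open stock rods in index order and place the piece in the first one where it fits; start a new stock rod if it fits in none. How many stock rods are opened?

  80 → stock rod 1 (new)  [load 80/155]
  125 → stock rod 2 (new)  [load 125/155]
  135 → stock rod 3 (new)  [load 135/155]
  30 → stock rod 1  [load 110/155]
  80 → stock rod 4 (new)  [load 80/155]
  105 → stock rod 5 (new)  [load 105/155]
  30 → stock rod 1  [load 140/155]
  55 → stock rod 4  [load 135/155]
  50 → stock rod 5  [load 155/155]
  45 → stock rod 6 (new)  [load 45/155]
  100 → stock rod 6  [load 145/155]
6 stock rods opened.

6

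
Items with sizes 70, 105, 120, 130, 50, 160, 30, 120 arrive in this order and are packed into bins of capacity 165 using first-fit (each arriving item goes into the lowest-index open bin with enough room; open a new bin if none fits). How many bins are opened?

6

  70 → bin 1 (new)  [load 70/165]
  105 → bin 2 (new)  [load 105/165]
  120 → bin 3 (new)  [load 120/165]
  130 → bin 4 (new)  [load 130/165]
  50 → bin 1  [load 120/165]
  160 → bin 5 (new)  [load 160/165]
  30 → bin 1  [load 150/165]
  120 → bin 6 (new)  [load 120/165]
6 bins opened.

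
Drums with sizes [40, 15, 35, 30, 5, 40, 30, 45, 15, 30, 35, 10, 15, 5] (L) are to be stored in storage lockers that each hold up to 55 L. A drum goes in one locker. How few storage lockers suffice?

8

Total = 45 + 40 + 40 + 35 + 35 + 30 + 30 + 30 + 15 + 15 + 15 + 10 + 5 + 5 = 350 L.
Lower bound: ⌈350/55⌉ = 7 storage lockers.
Also, 8 drums each exceed 55/2 L, and no two of those can share a locker, so at least 8 storage lockers are needed.
A packing using 8 storage lockers:
  locker 1: 45 + 10 = 55
  locker 2: 40 + 15 = 55
  locker 3: 40 + 15 = 55
  locker 4: 35 + 15 + 5 = 55
  locker 5: 35 + 5 = 40
  locker 6: 30 = 30
  locker 7: 30 = 30
  locker 8: 30 = 30
This matches the lower bound, so 8 is optimal.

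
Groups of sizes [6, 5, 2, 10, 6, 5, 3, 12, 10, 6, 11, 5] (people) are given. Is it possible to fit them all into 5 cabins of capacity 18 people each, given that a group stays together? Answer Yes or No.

Yes

A valid assignment using 5 cabins:
  cabin 1: 12 + 6 = 18
  cabin 2: 11 + 6 = 17
  cabin 3: 10 + 6 + 2 = 18
  cabin 4: 10 + 5 + 3 = 18
  cabin 5: 5 + 5 = 10
Every load is within 18 people, so 5 cabins suffice.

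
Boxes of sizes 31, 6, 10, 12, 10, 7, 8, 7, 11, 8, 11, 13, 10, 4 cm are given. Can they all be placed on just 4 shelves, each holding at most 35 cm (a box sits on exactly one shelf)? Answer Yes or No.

No

Total = 148 cm; ⌈148/35⌉ = 5.
At least 5 shelves are required, but only 4 are allowed.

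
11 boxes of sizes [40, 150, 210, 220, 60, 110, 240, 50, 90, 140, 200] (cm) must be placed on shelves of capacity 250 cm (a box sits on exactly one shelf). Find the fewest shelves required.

Total = 240 + 220 + 210 + 200 + 150 + 140 + 110 + 90 + 60 + 50 + 40 = 1510 cm.
Lower bound: ⌈1510/250⌉ = 7 shelves.
A packing using 7 shelves:
  shelf 1: 240 = 240
  shelf 2: 220 = 220
  shelf 3: 210 + 40 = 250
  shelf 4: 200 + 50 = 250
  shelf 5: 150 + 90 = 240
  shelf 6: 140 + 110 = 250
  shelf 7: 60 = 60
This matches the lower bound, so 7 is optimal.

7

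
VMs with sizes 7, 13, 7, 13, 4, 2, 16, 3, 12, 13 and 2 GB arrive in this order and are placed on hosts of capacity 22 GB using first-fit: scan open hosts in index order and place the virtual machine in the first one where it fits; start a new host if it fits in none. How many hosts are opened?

  7 → host 1 (new)  [load 7/22]
  13 → host 1  [load 20/22]
  7 → host 2 (new)  [load 7/22]
  13 → host 2  [load 20/22]
  4 → host 3 (new)  [load 4/22]
  2 → host 1  [load 22/22]
  16 → host 3  [load 20/22]
  3 → host 4 (new)  [load 3/22]
  12 → host 4  [load 15/22]
  13 → host 5 (new)  [load 13/22]
  2 → host 2  [load 22/22]
5 hosts opened.

5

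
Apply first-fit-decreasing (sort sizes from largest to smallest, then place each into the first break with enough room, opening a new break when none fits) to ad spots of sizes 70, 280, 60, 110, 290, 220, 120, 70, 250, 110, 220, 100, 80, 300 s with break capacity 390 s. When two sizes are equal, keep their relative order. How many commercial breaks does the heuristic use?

Sorted descending: 300, 290, 280, 250, 220, 220, 120, 110, 110, 100, 80, 70, 70, 60.
  300 → break 1 (new)  [load 300/390]
  290 → break 2 (new)  [load 290/390]
  280 → break 3 (new)  [load 280/390]
  250 → break 4 (new)  [load 250/390]
  220 → break 5 (new)  [load 220/390]
  220 → break 6 (new)  [load 220/390]
  120 → break 4  [load 370/390]
  110 → break 3  [load 390/390]
  110 → break 5  [load 330/390]
  100 → break 2  [load 390/390]
  80 → break 1  [load 380/390]
  70 → break 6  [load 290/390]
  70 → break 6  [load 360/390]
  60 → break 5  [load 390/390]
6 commercial breaks opened.

6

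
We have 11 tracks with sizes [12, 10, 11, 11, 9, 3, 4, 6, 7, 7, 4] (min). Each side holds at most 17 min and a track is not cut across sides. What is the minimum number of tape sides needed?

Total = 12 + 11 + 11 + 10 + 9 + 7 + 7 + 6 + 4 + 4 + 3 = 84 min.
Lower bound: ⌈84/17⌉ = 5 tape sides.
A packing using 6 tape sides:
  side 1: 12 + 4 = 16
  side 2: 11 + 6 = 17
  side 3: 11 + 4 = 15
  side 4: 10 + 7 = 17
  side 5: 9 + 7 = 16
  side 6: 3 = 3
No arrangement into 5 tape sides stays within capacity, so 6 is optimal.

6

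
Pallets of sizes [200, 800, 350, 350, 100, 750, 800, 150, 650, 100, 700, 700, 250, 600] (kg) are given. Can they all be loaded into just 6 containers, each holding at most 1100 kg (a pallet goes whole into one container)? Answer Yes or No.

No

Total = 6500 kg; ⌈6500/1100⌉ = 6.
7 pallets each exceed half the capacity and cannot share a container, forcing at least 7 containers.
At least 7 containers are required, but only 6 are allowed.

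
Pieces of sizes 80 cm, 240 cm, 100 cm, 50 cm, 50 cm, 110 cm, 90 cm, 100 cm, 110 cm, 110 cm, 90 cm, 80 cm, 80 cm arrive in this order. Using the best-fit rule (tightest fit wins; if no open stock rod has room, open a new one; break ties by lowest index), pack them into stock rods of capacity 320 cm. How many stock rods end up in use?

5

  80 → stock rod 1 (new)  [load 80/320]
  240 → stock rod 1  [load 320/320]
  100 → stock rod 2 (new)  [load 100/320]
  50 → stock rod 2  [load 150/320]
  50 → stock rod 2  [load 200/320]
  110 → stock rod 2  [load 310/320]
  90 → stock rod 3 (new)  [load 90/320]
  100 → stock rod 3  [load 190/320]
  110 → stock rod 3  [load 300/320]
  110 → stock rod 4 (new)  [load 110/320]
  90 → stock rod 4  [load 200/320]
  80 → stock rod 4  [load 280/320]
  80 → stock rod 5 (new)  [load 80/320]
5 stock rods opened.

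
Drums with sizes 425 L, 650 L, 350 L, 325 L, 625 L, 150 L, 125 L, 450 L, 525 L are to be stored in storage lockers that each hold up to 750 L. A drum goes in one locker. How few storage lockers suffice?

6

Total = 650 + 625 + 525 + 450 + 425 + 350 + 325 + 150 + 125 = 3625 L.
Lower bound: ⌈3625/750⌉ = 5 storage lockers.
A packing using 6 storage lockers:
  locker 1: 650 = 650
  locker 2: 625 + 125 = 750
  locker 3: 525 + 150 = 675
  locker 4: 450 = 450
  locker 5: 425 + 325 = 750
  locker 6: 350 = 350
No arrangement into 5 storage lockers stays within capacity, so 6 is optimal.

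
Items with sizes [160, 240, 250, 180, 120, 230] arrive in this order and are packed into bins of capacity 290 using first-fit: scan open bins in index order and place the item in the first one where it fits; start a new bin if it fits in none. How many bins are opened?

  160 → bin 1 (new)  [load 160/290]
  240 → bin 2 (new)  [load 240/290]
  250 → bin 3 (new)  [load 250/290]
  180 → bin 4 (new)  [load 180/290]
  120 → bin 1  [load 280/290]
  230 → bin 5 (new)  [load 230/290]
5 bins opened.

5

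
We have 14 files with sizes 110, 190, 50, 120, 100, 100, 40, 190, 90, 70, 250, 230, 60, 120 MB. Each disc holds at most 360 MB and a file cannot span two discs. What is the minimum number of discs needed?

Total = 250 + 230 + 190 + 190 + 120 + 120 + 110 + 100 + 100 + 90 + 70 + 60 + 50 + 40 = 1720 MB.
Lower bound: ⌈1720/360⌉ = 5 discs.
A packing using 5 discs:
  disc 1: 250 + 110 = 360
  disc 2: 230 + 120 = 350
  disc 3: 190 + 120 + 50 = 360
  disc 4: 190 + 100 + 70 = 360
  disc 5: 100 + 90 + 60 + 40 = 290
This matches the lower bound, so 5 is optimal.

5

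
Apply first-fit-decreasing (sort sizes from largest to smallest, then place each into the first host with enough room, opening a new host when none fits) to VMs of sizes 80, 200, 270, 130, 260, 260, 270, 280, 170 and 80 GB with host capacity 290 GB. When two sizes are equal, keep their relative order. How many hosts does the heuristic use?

Sorted descending: 280, 270, 270, 260, 260, 200, 170, 130, 80, 80.
  280 → host 1 (new)  [load 280/290]
  270 → host 2 (new)  [load 270/290]
  270 → host 3 (new)  [load 270/290]
  260 → host 4 (new)  [load 260/290]
  260 → host 5 (new)  [load 260/290]
  200 → host 6 (new)  [load 200/290]
  170 → host 7 (new)  [load 170/290]
  130 → host 8 (new)  [load 130/290]
  80 → host 6  [load 280/290]
  80 → host 7  [load 250/290]
8 hosts opened.

8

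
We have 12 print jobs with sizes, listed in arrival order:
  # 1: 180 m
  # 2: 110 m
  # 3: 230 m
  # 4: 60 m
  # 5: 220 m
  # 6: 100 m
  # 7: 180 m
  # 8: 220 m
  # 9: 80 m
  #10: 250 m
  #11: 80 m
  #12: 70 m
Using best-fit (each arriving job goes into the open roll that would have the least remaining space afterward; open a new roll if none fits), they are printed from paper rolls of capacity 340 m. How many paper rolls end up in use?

  180 → roll 1 (new)  [load 180/340]
  110 → roll 1  [load 290/340]
  230 → roll 2 (new)  [load 230/340]
  60 → roll 2  [load 290/340]
  220 → roll 3 (new)  [load 220/340]
  100 → roll 3  [load 320/340]
  180 → roll 4 (new)  [load 180/340]
  220 → roll 5 (new)  [load 220/340]
  80 → roll 5  [load 300/340]
  250 → roll 6 (new)  [load 250/340]
  80 → roll 6  [load 330/340]
  70 → roll 4  [load 250/340]
6 paper rolls opened.

6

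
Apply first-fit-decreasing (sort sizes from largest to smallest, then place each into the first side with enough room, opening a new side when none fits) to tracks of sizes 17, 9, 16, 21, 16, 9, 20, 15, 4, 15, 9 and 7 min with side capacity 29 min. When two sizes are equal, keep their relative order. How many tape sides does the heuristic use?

7

Sorted descending: 21, 20, 17, 16, 16, 15, 15, 9, 9, 9, 7, 4.
  21 → side 1 (new)  [load 21/29]
  20 → side 2 (new)  [load 20/29]
  17 → side 3 (new)  [load 17/29]
  16 → side 4 (new)  [load 16/29]
  16 → side 5 (new)  [load 16/29]
  15 → side 6 (new)  [load 15/29]
  15 → side 7 (new)  [load 15/29]
  9 → side 2  [load 29/29]
  9 → side 3  [load 26/29]
  9 → side 4  [load 25/29]
  7 → side 1  [load 28/29]
  4 → side 4  [load 29/29]
7 tape sides opened.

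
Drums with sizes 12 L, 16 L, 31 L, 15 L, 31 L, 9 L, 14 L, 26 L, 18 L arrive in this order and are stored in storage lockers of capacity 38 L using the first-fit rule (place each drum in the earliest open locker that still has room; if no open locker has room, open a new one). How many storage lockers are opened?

  12 → locker 1 (new)  [load 12/38]
  16 → locker 1  [load 28/38]
  31 → locker 2 (new)  [load 31/38]
  15 → locker 3 (new)  [load 15/38]
  31 → locker 4 (new)  [load 31/38]
  9 → locker 1  [load 37/38]
  14 → locker 3  [load 29/38]
  26 → locker 5 (new)  [load 26/38]
  18 → locker 6 (new)  [load 18/38]
6 storage lockers opened.

6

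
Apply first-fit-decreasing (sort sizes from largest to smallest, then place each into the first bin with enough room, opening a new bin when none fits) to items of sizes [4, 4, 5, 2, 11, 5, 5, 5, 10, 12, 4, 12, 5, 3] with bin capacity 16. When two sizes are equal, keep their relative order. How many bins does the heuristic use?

Sorted descending: 12, 12, 11, 10, 5, 5, 5, 5, 5, 4, 4, 4, 3, 2.
  12 → bin 1 (new)  [load 12/16]
  12 → bin 2 (new)  [load 12/16]
  11 → bin 3 (new)  [load 11/16]
  10 → bin 4 (new)  [load 10/16]
  5 → bin 3  [load 16/16]
  5 → bin 4  [load 15/16]
  5 → bin 5 (new)  [load 5/16]
  5 → bin 5  [load 10/16]
  5 → bin 5  [load 15/16]
  4 → bin 1  [load 16/16]
  4 → bin 2  [load 16/16]
  4 → bin 6 (new)  [load 4/16]
  3 → bin 6  [load 7/16]
  2 → bin 6  [load 9/16]
6 bins opened.

6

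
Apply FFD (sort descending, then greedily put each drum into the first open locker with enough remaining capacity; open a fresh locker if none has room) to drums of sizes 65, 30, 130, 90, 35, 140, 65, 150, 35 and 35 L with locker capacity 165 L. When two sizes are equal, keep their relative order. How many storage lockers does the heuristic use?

Sorted descending: 150, 140, 130, 90, 65, 65, 35, 35, 35, 30.
  150 → locker 1 (new)  [load 150/165]
  140 → locker 2 (new)  [load 140/165]
  130 → locker 3 (new)  [load 130/165]
  90 → locker 4 (new)  [load 90/165]
  65 → locker 4  [load 155/165]
  65 → locker 5 (new)  [load 65/165]
  35 → locker 3  [load 165/165]
  35 → locker 5  [load 100/165]
  35 → locker 5  [load 135/165]
  30 → locker 5  [load 165/165]
5 storage lockers opened.

5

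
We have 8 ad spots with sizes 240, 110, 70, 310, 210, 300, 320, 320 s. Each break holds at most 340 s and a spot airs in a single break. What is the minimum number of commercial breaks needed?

Total = 320 + 320 + 310 + 300 + 240 + 210 + 110 + 70 = 1880 s.
Lower bound: ⌈1880/340⌉ = 6 commercial breaks.
A packing using 6 commercial breaks:
  break 1: 320 = 320
  break 2: 320 = 320
  break 3: 310 = 310
  break 4: 300 = 300
  break 5: 240 + 70 = 310
  break 6: 210 + 110 = 320
This matches the lower bound, so 6 is optimal.

6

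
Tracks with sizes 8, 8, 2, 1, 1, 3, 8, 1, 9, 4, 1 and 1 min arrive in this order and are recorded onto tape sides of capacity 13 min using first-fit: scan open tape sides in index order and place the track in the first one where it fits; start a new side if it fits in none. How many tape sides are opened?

4

  8 → side 1 (new)  [load 8/13]
  8 → side 2 (new)  [load 8/13]
  2 → side 1  [load 10/13]
  1 → side 1  [load 11/13]
  1 → side 1  [load 12/13]
  3 → side 2  [load 11/13]
  8 → side 3 (new)  [load 8/13]
  1 → side 1  [load 13/13]
  9 → side 4 (new)  [load 9/13]
  4 → side 3  [load 12/13]
  1 → side 2  [load 12/13]
  1 → side 2  [load 13/13]
4 tape sides opened.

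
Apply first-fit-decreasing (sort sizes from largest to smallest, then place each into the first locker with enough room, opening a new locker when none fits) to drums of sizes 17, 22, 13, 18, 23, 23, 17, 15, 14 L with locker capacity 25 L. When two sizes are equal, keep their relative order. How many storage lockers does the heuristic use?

9

Sorted descending: 23, 23, 22, 18, 17, 17, 15, 14, 13.
  23 → locker 1 (new)  [load 23/25]
  23 → locker 2 (new)  [load 23/25]
  22 → locker 3 (new)  [load 22/25]
  18 → locker 4 (new)  [load 18/25]
  17 → locker 5 (new)  [load 17/25]
  17 → locker 6 (new)  [load 17/25]
  15 → locker 7 (new)  [load 15/25]
  14 → locker 8 (new)  [load 14/25]
  13 → locker 9 (new)  [load 13/25]
9 storage lockers opened.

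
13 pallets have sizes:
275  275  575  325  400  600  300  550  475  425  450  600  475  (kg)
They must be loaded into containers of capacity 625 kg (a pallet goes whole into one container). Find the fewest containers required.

11

Total = 600 + 600 + 575 + 550 + 475 + 475 + 450 + 425 + 400 + 325 + 300 + 275 + 275 = 5725 kg.
Lower bound: ⌈5725/625⌉ = 10 containers.
A packing using 11 containers:
  container 1: 600 = 600
  container 2: 600 = 600
  container 3: 575 = 575
  container 4: 550 = 550
  container 5: 475 = 475
  container 6: 475 = 475
  container 7: 450 = 450
  container 8: 425 = 425
  container 9: 400 = 400
  container 10: 325 + 300 = 625
  container 11: 275 + 275 = 550
No arrangement into 10 containers stays within capacity, so 11 is optimal.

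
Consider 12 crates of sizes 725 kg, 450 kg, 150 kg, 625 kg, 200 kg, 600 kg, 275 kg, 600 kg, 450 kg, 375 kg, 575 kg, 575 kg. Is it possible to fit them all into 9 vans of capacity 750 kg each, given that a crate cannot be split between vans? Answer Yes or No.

Yes

A valid assignment using 9 vans:
  van 1: 725 = 725
  van 2: 625 = 625
  van 3: 600 + 150 = 750
  van 4: 600 = 600
  van 5: 575 = 575
  van 6: 575 = 575
  van 7: 450 + 275 = 725
  van 8: 450 + 200 = 650
  van 9: 375 = 375
Every load is within 750 kg, so 9 vans suffice.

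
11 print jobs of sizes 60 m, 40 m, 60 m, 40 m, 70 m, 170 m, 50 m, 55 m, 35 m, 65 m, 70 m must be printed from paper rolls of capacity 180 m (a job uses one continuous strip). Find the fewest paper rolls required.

Total = 170 + 70 + 70 + 65 + 60 + 60 + 55 + 50 + 40 + 40 + 35 = 715 m.
Lower bound: ⌈715/180⌉ = 4 paper rolls.
A packing using 5 paper rolls:
  roll 1: 170 = 170
  roll 2: 70 + 70 + 40 = 180
  roll 3: 65 + 60 + 55 = 180
  roll 4: 60 + 50 + 40 = 150
  roll 5: 35 = 35
No arrangement into 4 paper rolls stays within capacity, so 5 is optimal.

5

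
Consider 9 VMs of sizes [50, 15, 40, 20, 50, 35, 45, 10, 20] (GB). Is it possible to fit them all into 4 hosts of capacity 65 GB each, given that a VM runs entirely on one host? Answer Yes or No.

No

Total = 285 GB; ⌈285/65⌉ = 5.
At least 5 hosts are required, but only 4 are allowed.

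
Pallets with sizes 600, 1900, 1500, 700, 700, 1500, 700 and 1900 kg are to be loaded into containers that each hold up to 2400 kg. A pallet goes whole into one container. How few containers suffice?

5

Total = 1900 + 1900 + 1500 + 1500 + 700 + 700 + 700 + 600 = 9500 kg.
Lower bound: ⌈9500/2400⌉ = 4 containers.
A packing using 5 containers:
  container 1: 1900 = 1900
  container 2: 1900 = 1900
  container 3: 1500 + 700 = 2200
  container 4: 1500 + 700 = 2200
  container 5: 700 + 600 = 1300
No arrangement into 4 containers stays within capacity, so 5 is optimal.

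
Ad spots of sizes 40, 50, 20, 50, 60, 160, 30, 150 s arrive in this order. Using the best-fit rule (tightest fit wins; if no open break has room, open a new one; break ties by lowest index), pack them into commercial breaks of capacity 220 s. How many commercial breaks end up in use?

  40 → break 1 (new)  [load 40/220]
  50 → break 1  [load 90/220]
  20 → break 1  [load 110/220]
  50 → break 1  [load 160/220]
  60 → break 1  [load 220/220]
  160 → break 2 (new)  [load 160/220]
  30 → break 2  [load 190/220]
  150 → break 3 (new)  [load 150/220]
3 commercial breaks opened.

3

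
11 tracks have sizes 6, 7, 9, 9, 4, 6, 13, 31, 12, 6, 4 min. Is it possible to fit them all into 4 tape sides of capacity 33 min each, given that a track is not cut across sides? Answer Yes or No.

Yes

A valid assignment using 4 tape sides:
  side 1: 31 = 31
  side 2: 13 + 12 + 7 = 32
  side 3: 9 + 9 + 6 + 6 = 30
  side 4: 6 + 4 + 4 = 14
Every load is within 33 min, so 4 tape sides suffice.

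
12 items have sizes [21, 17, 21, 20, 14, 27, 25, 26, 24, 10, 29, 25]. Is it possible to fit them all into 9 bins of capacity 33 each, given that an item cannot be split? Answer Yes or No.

Total = 259; ⌈259/33⌉ = 8.
10 items each exceed half the capacity and cannot share a bin, forcing at least 10 bins.
At least 10 bins are required, but only 9 are allowed.

No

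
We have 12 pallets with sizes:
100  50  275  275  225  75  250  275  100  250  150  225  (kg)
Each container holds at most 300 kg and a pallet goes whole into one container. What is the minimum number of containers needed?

9

Total = 275 + 275 + 275 + 250 + 250 + 225 + 225 + 150 + 100 + 100 + 75 + 50 = 2250 kg.
Lower bound: ⌈2250/300⌉ = 8 containers.
A packing using 9 containers:
  container 1: 275 = 275
  container 2: 275 = 275
  container 3: 275 = 275
  container 4: 250 + 50 = 300
  container 5: 250 = 250
  container 6: 225 + 75 = 300
  container 7: 225 = 225
  container 8: 150 + 100 = 250
  container 9: 100 = 100
No arrangement into 8 containers stays within capacity, so 9 is optimal.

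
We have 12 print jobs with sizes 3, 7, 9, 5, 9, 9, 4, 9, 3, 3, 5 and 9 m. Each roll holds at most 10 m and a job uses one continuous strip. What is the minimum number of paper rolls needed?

Total = 9 + 9 + 9 + 9 + 9 + 7 + 5 + 5 + 4 + 3 + 3 + 3 = 75 m.
Lower bound: ⌈75/10⌉ = 8 paper rolls.
A packing using 8 paper rolls:
  roll 1: 9 = 9
  roll 2: 9 = 9
  roll 3: 9 = 9
  roll 4: 9 = 9
  roll 5: 9 = 9
  roll 6: 7 + 3 = 10
  roll 7: 5 + 5 = 10
  roll 8: 4 + 3 + 3 = 10
This matches the lower bound, so 8 is optimal.

8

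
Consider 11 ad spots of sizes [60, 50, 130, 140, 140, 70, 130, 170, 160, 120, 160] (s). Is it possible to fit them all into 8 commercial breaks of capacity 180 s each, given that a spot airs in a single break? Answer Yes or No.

Total = 1330 s; ⌈1330/180⌉ = 8.
The bound of 8 does not rule out 8, but exhaustive search shows no assignment into 8 commercial breaks of capacity 180 s exists — the minimum is 9.

No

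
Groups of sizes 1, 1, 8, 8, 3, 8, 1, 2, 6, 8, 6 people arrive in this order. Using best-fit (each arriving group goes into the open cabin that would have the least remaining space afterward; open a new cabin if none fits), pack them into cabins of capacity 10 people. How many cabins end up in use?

  1 → cabin 1 (new)  [load 1/10]
  1 → cabin 1  [load 2/10]
  8 → cabin 1  [load 10/10]
  8 → cabin 2 (new)  [load 8/10]
  3 → cabin 3 (new)  [load 3/10]
  8 → cabin 4 (new)  [load 8/10]
  1 → cabin 2  [load 9/10]
  2 → cabin 4  [load 10/10]
  6 → cabin 3  [load 9/10]
  8 → cabin 5 (new)  [load 8/10]
  6 → cabin 6 (new)  [load 6/10]
6 cabins opened.

6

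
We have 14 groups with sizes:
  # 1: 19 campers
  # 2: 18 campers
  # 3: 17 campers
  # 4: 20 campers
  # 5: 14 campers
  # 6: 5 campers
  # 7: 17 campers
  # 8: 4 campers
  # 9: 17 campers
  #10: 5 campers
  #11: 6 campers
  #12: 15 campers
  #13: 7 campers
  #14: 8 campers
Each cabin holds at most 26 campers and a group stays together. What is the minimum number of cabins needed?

8

Total = 20 + 19 + 18 + 17 + 17 + 17 + 15 + 14 + 8 + 7 + 6 + 5 + 5 + 4 = 172 campers.
Lower bound: ⌈172/26⌉ = 7 cabins.
Also, 8 groups each exceed 13 campers, and no two of those can share a cabin, so at least 8 cabins are needed.
A packing using 8 cabins:
  cabin 1: 20 + 6 = 26
  cabin 2: 19 + 7 = 26
  cabin 3: 18 + 8 = 26
  cabin 4: 17 + 5 + 4 = 26
  cabin 5: 17 + 5 = 22
  cabin 6: 17 = 17
  cabin 7: 15 = 15
  cabin 8: 14 = 14
This matches the lower bound, so 8 is optimal.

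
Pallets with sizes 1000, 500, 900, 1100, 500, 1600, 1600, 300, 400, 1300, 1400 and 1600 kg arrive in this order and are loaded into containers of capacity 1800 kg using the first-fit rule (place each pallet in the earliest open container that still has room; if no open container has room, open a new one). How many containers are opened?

8

  1000 → container 1 (new)  [load 1000/1800]
  500 → container 1  [load 1500/1800]
  900 → container 2 (new)  [load 900/1800]
  1100 → container 3 (new)  [load 1100/1800]
  500 → container 2  [load 1400/1800]
  1600 → container 4 (new)  [load 1600/1800]
  1600 → container 5 (new)  [load 1600/1800]
  300 → container 1  [load 1800/1800]
  400 → container 2  [load 1800/1800]
  1300 → container 6 (new)  [load 1300/1800]
  1400 → container 7 (new)  [load 1400/1800]
  1600 → container 8 (new)  [load 1600/1800]
8 containers opened.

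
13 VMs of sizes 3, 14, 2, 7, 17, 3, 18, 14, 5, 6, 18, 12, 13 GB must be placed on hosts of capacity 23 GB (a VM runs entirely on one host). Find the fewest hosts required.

Total = 18 + 18 + 17 + 14 + 14 + 13 + 12 + 7 + 6 + 5 + 3 + 3 + 2 = 132 GB.
Lower bound: ⌈132/23⌉ = 6 hosts.
Also, 7 VMs each exceed 23/2 GB, and no two of those can share a host, so at least 7 hosts are needed.
A packing using 7 hosts:
  host 1: 18 + 5 = 23
  host 2: 18 + 3 + 2 = 23
  host 3: 17 + 6 = 23
  host 4: 14 + 7 = 21
  host 5: 14 + 3 = 17
  host 6: 13 = 13
  host 7: 12 = 12
This matches the lower bound, so 7 is optimal.

7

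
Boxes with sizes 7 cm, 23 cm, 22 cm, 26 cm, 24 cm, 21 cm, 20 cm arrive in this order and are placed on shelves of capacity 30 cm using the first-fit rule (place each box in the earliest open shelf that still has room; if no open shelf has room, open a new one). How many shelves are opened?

6

  7 → shelf 1 (new)  [load 7/30]
  23 → shelf 1  [load 30/30]
  22 → shelf 2 (new)  [load 22/30]
  26 → shelf 3 (new)  [load 26/30]
  24 → shelf 4 (new)  [load 24/30]
  21 → shelf 5 (new)  [load 21/30]
  20 → shelf 6 (new)  [load 20/30]
6 shelves opened.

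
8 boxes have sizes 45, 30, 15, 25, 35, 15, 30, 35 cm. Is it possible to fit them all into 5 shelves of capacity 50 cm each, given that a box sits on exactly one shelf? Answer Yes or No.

No

Total = 230 cm; ⌈230/50⌉ = 5.
The bound of 5 does not rule out 5, but exhaustive search shows no assignment into 5 shelves of capacity 50 cm exists — the minimum is 6.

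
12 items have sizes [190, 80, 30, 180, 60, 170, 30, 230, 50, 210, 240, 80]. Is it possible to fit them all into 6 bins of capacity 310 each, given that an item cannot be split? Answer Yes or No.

A valid assignment using 6 bins:
  bin 1: 240 + 60 = 300
  bin 2: 230 + 80 = 310
  bin 3: 210 + 80 = 290
  bin 4: 190 + 50 + 30 + 30 = 300
  bin 5: 180 = 180
  bin 6: 170 = 170
Every load is within 310, so 6 bins suffice.

Yes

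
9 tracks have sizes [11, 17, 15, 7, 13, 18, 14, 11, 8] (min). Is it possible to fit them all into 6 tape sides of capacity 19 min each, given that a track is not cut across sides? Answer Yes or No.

No

Total = 114 min; ⌈114/19⌉ = 6.
7 tracks each exceed half the capacity and cannot share a side, forcing at least 7 tape sides.
At least 7 tape sides are required, but only 6 are allowed.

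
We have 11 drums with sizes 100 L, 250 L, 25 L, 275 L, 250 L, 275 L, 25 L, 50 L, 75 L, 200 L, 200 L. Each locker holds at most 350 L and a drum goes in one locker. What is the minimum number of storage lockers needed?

6

Total = 275 + 275 + 250 + 250 + 200 + 200 + 100 + 75 + 50 + 25 + 25 = 1725 L.
Lower bound: ⌈1725/350⌉ = 5 storage lockers.
Also, 6 drums each exceed 175 L, and no two of those can share a locker, so at least 6 storage lockers are needed.
A packing using 6 storage lockers:
  locker 1: 275 + 75 = 350
  locker 2: 275 + 50 + 25 = 350
  locker 3: 250 + 100 = 350
  locker 4: 250 + 25 = 275
  locker 5: 200 = 200
  locker 6: 200 = 200
This matches the lower bound, so 6 is optimal.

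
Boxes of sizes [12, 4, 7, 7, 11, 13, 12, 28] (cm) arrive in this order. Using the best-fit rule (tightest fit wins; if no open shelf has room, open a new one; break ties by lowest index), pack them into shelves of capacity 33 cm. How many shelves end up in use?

4

  12 → shelf 1 (new)  [load 12/33]
  4 → shelf 1  [load 16/33]
  7 → shelf 1  [load 23/33]
  7 → shelf 1  [load 30/33]
  11 → shelf 2 (new)  [load 11/33]
  13 → shelf 2  [load 24/33]
  12 → shelf 3 (new)  [load 12/33]
  28 → shelf 4 (new)  [load 28/33]
4 shelves opened.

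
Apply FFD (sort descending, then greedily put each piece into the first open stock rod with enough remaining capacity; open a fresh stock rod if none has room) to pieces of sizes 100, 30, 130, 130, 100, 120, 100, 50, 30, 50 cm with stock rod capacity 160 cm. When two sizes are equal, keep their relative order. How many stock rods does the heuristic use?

6

Sorted descending: 130, 130, 120, 100, 100, 100, 50, 50, 30, 30.
  130 → stock rod 1 (new)  [load 130/160]
  130 → stock rod 2 (new)  [load 130/160]
  120 → stock rod 3 (new)  [load 120/160]
  100 → stock rod 4 (new)  [load 100/160]
  100 → stock rod 5 (new)  [load 100/160]
  100 → stock rod 6 (new)  [load 100/160]
  50 → stock rod 4  [load 150/160]
  50 → stock rod 5  [load 150/160]
  30 → stock rod 1  [load 160/160]
  30 → stock rod 2  [load 160/160]
6 stock rods opened.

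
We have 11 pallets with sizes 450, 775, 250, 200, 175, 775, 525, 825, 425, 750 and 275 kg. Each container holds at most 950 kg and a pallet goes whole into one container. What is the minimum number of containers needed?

7

Total = 825 + 775 + 775 + 750 + 525 + 450 + 425 + 275 + 250 + 200 + 175 = 5425 kg.
Lower bound: ⌈5425/950⌉ = 6 containers.
A packing using 7 containers:
  container 1: 825 = 825
  container 2: 775 + 175 = 950
  container 3: 775 = 775
  container 4: 750 + 200 = 950
  container 5: 525 + 425 = 950
  container 6: 450 + 275 = 725
  container 7: 250 = 250
No arrangement into 6 containers stays within capacity, so 7 is optimal.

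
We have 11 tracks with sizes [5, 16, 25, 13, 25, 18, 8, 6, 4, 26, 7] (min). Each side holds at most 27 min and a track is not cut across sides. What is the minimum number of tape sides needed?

6

Total = 26 + 25 + 25 + 18 + 16 + 13 + 8 + 7 + 6 + 5 + 4 = 153 min.
Lower bound: ⌈153/27⌉ = 6 tape sides.
A packing using 6 tape sides:
  side 1: 26 = 26
  side 2: 25 = 25
  side 3: 25 = 25
  side 4: 18 + 8 = 26
  side 5: 16 + 7 + 4 = 27
  side 6: 13 + 6 + 5 = 24
This matches the lower bound, so 6 is optimal.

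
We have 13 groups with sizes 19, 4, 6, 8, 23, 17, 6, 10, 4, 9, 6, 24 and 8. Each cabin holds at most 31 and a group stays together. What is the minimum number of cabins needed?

5

Total = 24 + 23 + 19 + 17 + 10 + 9 + 8 + 8 + 6 + 6 + 6 + 4 + 4 = 144.
Lower bound: ⌈144/31⌉ = 5 cabins.
A packing using 5 cabins:
  cabin 1: 24 + 6 = 30
  cabin 2: 23 + 8 = 31
  cabin 3: 19 + 10 = 29
  cabin 4: 17 + 9 + 4 = 30
  cabin 5: 8 + 6 + 6 + 4 = 24
This matches the lower bound, so 5 is optimal.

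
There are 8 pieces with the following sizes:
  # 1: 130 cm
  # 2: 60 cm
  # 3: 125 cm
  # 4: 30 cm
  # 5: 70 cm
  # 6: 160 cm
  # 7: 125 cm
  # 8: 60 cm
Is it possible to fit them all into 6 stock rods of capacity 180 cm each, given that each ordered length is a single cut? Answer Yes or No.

A valid assignment using 6 stock rods:
  stock rod 1: 160 = 160
  stock rod 2: 130 + 30 = 160
  stock rod 3: 125 = 125
  stock rod 4: 125 = 125
  stock rod 5: 70 + 60 = 130
  stock rod 6: 60 = 60
Every load is within 180 cm, so 6 stock rods suffice.

Yes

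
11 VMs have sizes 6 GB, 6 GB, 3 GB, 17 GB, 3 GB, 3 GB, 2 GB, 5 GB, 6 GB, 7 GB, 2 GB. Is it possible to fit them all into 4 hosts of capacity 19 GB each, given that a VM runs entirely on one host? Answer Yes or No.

A valid assignment using 4 hosts:
  host 1: 17 + 2 = 19
  host 2: 7 + 6 + 6 = 19
  host 3: 6 + 5 + 3 + 3 + 2 = 19
  host 4: 3 = 3
Every load is within 19 GB, so 4 hosts suffice.

Yes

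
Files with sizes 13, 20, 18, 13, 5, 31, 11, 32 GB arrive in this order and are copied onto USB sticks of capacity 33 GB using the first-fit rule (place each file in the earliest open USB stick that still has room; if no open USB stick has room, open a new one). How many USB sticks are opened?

  13 → USB stick 1 (new)  [load 13/33]
  20 → USB stick 1  [load 33/33]
  18 → USB stick 2 (new)  [load 18/33]
  13 → USB stick 2  [load 31/33]
  5 → USB stick 3 (new)  [load 5/33]
  31 → USB stick 4 (new)  [load 31/33]
  11 → USB stick 3  [load 16/33]
  32 → USB stick 5 (new)  [load 32/33]
5 USB sticks opened.

5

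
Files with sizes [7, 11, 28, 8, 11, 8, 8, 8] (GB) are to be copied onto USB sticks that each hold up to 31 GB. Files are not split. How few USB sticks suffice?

Total = 28 + 11 + 11 + 8 + 8 + 8 + 8 + 7 = 89 GB.
Lower bound: ⌈89/31⌉ = 3 USB sticks.
A packing using 3 USB sticks:
  USB stick 1: 28 = 28
  USB stick 2: 11 + 11 + 8 = 30
  USB stick 3: 8 + 8 + 8 + 7 = 31
This matches the lower bound, so 3 is optimal.

3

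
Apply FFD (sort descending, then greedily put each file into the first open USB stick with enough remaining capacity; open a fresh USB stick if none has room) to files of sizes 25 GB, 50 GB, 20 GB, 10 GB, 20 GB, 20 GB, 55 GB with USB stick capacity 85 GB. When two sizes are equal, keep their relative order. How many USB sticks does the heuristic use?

Sorted descending: 55, 50, 25, 20, 20, 20, 10.
  55 → USB stick 1 (new)  [load 55/85]
  50 → USB stick 2 (new)  [load 50/85]
  25 → USB stick 1  [load 80/85]
  20 → USB stick 2  [load 70/85]
  20 → USB stick 3 (new)  [load 20/85]
  20 → USB stick 3  [load 40/85]
  10 → USB stick 2  [load 80/85]
3 USB sticks opened.

3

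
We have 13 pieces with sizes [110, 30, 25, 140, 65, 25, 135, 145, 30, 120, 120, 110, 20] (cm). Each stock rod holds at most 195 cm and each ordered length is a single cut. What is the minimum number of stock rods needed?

Total = 145 + 140 + 135 + 120 + 120 + 110 + 110 + 65 + 30 + 30 + 25 + 25 + 20 = 1075 cm.
Lower bound: ⌈1075/195⌉ = 6 stock rods.
Also, 7 pieces each exceed 195/2 cm, and no two of those can share a stock rod, so at least 7 stock rods are needed.
A packing using 7 stock rods:
  stock rod 1: 145 + 30 + 20 = 195
  stock rod 2: 140 + 30 + 25 = 195
  stock rod 3: 135 + 25 = 160
  stock rod 4: 120 + 65 = 185
  stock rod 5: 120 = 120
  stock rod 6: 110 = 110
  stock rod 7: 110 = 110
This matches the lower bound, so 7 is optimal.

7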